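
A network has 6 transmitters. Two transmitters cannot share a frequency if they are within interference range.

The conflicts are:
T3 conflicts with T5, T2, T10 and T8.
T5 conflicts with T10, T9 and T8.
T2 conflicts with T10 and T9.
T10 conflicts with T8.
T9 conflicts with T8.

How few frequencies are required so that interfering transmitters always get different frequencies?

4

T3, T5, T10, T8 all conflict with each other, so at least 4 frequencies are needed.
4 frequencies suffice: frequency 1 → {T3, T9}; frequency 2 → {T5, T2}; frequency 3 → {T10}; frequency 4 → {T8}. Each listed conflict is separated.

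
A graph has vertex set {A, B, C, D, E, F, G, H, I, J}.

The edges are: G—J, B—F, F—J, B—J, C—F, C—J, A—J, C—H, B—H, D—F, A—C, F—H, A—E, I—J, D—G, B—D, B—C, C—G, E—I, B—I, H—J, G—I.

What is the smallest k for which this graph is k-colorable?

5

B, C, F, H, J form a clique, so at least 5 colors are needed.
A valid assignment using 5 colors: A=3, B=3, C=2, D=1, E=1, F=4, G=3, H=5, I=2, J=1. No two adjacent vertices share a color.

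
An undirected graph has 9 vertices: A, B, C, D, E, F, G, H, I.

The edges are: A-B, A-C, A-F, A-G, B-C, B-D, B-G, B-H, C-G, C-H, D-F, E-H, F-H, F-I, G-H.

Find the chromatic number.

4

B, C, G, H are pairwise adjacent (a clique of size 4), so at least 4 colors are needed.
A valid assignment using 4 colors: A=red, B=blue, C=green, D=red, E=blue, F=blue, G=yellow, H=red, I=red. Each edge has distinct colors on its endpoints.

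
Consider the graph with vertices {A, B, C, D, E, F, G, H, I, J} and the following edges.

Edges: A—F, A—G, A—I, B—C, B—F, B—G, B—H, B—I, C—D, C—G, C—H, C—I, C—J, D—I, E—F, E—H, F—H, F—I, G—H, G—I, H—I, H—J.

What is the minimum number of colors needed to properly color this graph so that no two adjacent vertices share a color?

B, C, G, H, I are pairwise adjacent (a clique of size 5), so at least 5 colors are needed.
5 colors suffice: color 1 → {E, I, J}; color 2 → {A, D, H}; color 3 → {C, F}; color 4 → {G}; color 5 → {B}. Each edge has distinct colors on its endpoints.

5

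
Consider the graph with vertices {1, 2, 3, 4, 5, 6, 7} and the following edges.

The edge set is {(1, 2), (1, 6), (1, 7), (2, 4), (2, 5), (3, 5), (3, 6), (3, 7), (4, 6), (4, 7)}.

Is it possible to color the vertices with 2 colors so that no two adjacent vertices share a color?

No

The cycle 2-4-6-3-5-2 has odd length 5, so it cannot be 2-colored; at least 3 colors are needed.
So 2 colors are not enough.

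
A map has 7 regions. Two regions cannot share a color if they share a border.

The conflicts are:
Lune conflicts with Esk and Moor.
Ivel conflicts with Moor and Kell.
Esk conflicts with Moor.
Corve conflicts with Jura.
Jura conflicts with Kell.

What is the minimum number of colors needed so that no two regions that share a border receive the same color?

Lune, Esk, Moor all conflict with each other, so at least 3 colors are needed.
One proper 3-coloring: Lune=3, Ivel=2, Esk=2, Corve=1, Jura=2, Moor=1, Kell=1. Each listed conflict is separated.

3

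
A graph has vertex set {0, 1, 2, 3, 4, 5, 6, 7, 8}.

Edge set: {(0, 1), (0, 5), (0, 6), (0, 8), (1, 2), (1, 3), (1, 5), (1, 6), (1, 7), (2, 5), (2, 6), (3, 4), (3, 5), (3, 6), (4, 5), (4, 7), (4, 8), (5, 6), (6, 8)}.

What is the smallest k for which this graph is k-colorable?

4

0, 1, 5, 6 are pairwise adjacent (a clique of size 4), so at least 4 colors are needed.
4 colors suffice: 0=d, 1=c, 2=d, 3=d, 4=b, 5=a, 6=b, 7=a, 8=a. Every edge joins two different colors.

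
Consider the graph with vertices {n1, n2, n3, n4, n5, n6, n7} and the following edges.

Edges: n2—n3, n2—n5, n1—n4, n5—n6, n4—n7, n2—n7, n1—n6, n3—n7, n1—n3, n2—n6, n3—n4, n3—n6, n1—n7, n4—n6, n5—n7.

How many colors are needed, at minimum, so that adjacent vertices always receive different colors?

n1, n3, n4, n7 form a clique, so at least 4 colors are needed.
A valid assignment using 4 colors: n1=yellow, n2=green, n3=blue, n4=green, n5=blue, n6=red, n7=red. Each edge has distinct colors on its endpoints.

4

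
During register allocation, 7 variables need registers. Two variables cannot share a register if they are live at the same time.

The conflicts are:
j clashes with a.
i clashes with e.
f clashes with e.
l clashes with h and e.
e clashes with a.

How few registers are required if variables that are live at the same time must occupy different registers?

2

f and e conflict, so at least 2 registers are needed.
Using 2 registers: j=1, i=2, f=2, l=2, h=1, e=1, a=2. Every pair that conflicts lands in different registers.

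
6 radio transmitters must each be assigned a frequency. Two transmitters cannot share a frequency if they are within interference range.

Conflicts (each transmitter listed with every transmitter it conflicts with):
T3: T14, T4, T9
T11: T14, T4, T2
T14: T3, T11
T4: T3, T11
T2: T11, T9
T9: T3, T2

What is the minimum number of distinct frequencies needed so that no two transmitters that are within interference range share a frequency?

3

The cycle T11-T4-T3-T9-T2-T11 has odd length 5, so it cannot be 2-colored; at least 3 frequencies are needed.
3 frequencies suffice: T3=1, T11=1, T14=2, T4=2, T2=2, T9=3. Every pair that conflicts lands in different frequencies.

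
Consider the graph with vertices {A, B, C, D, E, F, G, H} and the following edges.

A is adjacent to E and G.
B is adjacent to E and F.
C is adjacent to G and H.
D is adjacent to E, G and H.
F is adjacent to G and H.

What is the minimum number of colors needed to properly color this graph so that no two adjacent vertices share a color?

The cycle B-E-A-G-F-B has odd length 5, so it cannot be 2-colored; at least 3 colors are needed.
3 colors suffice: color 1 → {E, G, H}; color 2 → {A, C, D, F}; color 3 → {B}. Every edge joins two different colors.

3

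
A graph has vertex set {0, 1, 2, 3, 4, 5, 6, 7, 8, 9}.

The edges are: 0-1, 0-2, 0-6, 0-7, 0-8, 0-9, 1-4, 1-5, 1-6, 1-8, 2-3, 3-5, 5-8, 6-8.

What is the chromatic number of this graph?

4

0, 1, 6, 8 form a clique, so at least 4 colors are needed.
A valid assignment using 4 colors: 0=red, 1=blue, 2=blue, 3=green, 4=red, 5=red, 6=yellow, 7=blue, 8=green, 9=blue. Every edge joins two different colors.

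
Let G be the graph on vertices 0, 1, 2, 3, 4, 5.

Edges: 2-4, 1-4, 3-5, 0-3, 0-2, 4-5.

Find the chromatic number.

3

The cycle 0-2-4-5-3-0 has odd length 5, so it cannot be 2-colored; at least 3 colors are needed.
3 colors suffice: color a → {3, 4}; color b → {1, 2, 5}; color c → {0}. Each edge has distinct colors on its endpoints.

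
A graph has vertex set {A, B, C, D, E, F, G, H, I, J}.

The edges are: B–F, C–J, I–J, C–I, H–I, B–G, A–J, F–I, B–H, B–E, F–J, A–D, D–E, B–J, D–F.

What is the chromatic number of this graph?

3

B, F, J are pairwise adjacent, so at least 3 colors are needed.
3 colors suffice: color red → {B, D, I}; color blue → {E, G, H, J}; color green → {A, C, F}. No two adjacent vertices share a color.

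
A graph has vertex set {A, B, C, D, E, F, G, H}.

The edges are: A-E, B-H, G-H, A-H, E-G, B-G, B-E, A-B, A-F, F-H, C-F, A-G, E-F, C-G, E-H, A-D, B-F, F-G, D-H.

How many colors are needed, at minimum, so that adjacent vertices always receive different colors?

6

A, B, E, F, G, H are pairwise adjacent (a clique of size 6), so at least 6 colors are needed.
6 colors suffice: A=3, B=6, C=2, D=1, E=5, F=4, G=1, H=2. Each edge has distinct colors on its endpoints.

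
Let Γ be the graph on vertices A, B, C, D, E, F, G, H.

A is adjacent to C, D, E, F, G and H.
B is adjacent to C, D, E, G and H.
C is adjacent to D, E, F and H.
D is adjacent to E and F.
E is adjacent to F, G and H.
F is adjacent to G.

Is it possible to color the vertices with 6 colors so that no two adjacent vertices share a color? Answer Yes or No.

The chromatic number is 5. A, C, D, E, F are mutually adjacent (a clique of size 5), so at least 5 colors are needed.
5 colors suffice: A=green, B=green, C=blue, D=yellow, E=red, F=purple, G=blue, H=yellow.
Since 6 ≥ 5, a proper 6-coloring certainly exists.

Yes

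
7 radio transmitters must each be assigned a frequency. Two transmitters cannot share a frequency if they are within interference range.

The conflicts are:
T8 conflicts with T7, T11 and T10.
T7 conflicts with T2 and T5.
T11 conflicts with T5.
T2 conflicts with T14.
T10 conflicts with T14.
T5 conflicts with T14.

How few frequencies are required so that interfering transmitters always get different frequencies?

The cycle T10-T14-T2-T7-T8-T10 has odd length 5, so it cannot be 2-colored; at least 3 frequencies are needed.
3 frequencies suffice: frequency 1 → {T8, T14}; frequency 2 → {T2, T10, T5}; frequency 3 → {T7, T11}. Each listed conflict is separated.

3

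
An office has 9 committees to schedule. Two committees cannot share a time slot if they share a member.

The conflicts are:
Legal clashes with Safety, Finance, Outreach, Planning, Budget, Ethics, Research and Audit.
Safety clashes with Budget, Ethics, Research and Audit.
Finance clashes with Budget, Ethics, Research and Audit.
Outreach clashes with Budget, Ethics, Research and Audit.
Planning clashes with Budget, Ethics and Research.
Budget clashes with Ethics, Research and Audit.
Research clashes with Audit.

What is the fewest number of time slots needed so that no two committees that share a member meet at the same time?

Legal, Safety, Budget, Research, Audit pairwise conflict, so at least 5 time slots are needed.
5 time slots suffice: Legal=1, Safety=5, Finance=5, Outreach=5, Planning=4, Budget=2, Ethics=3, Research=3, Audit=4. No two conflicting committees share a time slot.

5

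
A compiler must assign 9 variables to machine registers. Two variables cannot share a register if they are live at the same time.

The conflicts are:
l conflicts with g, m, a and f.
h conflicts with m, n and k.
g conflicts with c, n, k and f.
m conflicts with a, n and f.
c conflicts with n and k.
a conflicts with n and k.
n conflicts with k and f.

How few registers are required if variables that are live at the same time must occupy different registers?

4

g, c, n, k pairwise conflict, so at least 4 registers are needed.
4 registers suffice: register 1 → {l, n}; register 2 → {g, m}; register 3 → {k, f}; register 4 → {h, c, a}. Each listed conflict is separated.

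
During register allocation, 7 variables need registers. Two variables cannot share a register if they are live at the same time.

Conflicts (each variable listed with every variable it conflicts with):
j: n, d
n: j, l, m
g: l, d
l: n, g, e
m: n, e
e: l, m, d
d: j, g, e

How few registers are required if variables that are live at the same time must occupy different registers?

3

The cycle j-n-m-e-d-j has odd length 5, so it cannot be 2-colored; at least 3 registers are needed.
3 registers suffice: register 1 → {l, m, d}; register 2 → {n, g, e}; register 3 → {j}. Every pair that conflicts lands in different registers.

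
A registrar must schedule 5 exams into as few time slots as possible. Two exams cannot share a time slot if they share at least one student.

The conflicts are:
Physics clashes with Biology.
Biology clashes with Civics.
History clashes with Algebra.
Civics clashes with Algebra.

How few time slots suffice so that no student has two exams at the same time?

History and Algebra conflict, so at least 2 time slots are needed.
2 time slots suffice: Physics=2, Biology=1, History=2, Civics=2, Algebra=1. No two conflicting exams share a time slot.

2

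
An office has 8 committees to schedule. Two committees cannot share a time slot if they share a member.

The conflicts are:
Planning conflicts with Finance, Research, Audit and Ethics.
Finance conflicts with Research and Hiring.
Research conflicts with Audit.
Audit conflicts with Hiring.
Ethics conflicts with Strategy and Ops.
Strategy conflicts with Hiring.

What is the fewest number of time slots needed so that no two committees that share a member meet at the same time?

Planning, Research, Audit are mutually in conflict, so at least 3 time slots are needed.
3 time slots suffice: time slot 1 → {Planning, Hiring, Ops}; time slot 2 → {Finance, Audit, Ethics}; time slot 3 → {Research, Strategy}. Every pair that conflicts lands in different time slots.

3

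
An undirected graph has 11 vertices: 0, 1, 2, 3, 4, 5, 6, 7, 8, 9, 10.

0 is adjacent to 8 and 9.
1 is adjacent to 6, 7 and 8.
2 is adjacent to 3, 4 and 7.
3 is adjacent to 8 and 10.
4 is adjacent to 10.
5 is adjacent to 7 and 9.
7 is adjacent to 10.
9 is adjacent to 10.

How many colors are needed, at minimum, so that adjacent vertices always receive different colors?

3

The cycle 8-0-9-10-3-8 has odd length 5, so it cannot be 2-colored; at least 3 colors are needed.
3 colors suffice: 0=blue, 1=blue, 2=blue, 3=green, 4=red, 5=blue, 6=red, 7=red, 8=red, 9=red, 10=blue. No two adjacent vertices share a color.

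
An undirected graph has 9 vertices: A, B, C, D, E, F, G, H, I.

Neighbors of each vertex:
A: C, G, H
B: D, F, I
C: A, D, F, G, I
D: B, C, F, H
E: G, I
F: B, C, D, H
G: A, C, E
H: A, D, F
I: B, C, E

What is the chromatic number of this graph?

3

C, D, F are pairwise adjacent, so at least 3 colors are needed.
3 colors suffice: A=3, B=1, C=1, D=2, E=1, F=3, G=2, H=1, I=2. Every edge joins two different colors.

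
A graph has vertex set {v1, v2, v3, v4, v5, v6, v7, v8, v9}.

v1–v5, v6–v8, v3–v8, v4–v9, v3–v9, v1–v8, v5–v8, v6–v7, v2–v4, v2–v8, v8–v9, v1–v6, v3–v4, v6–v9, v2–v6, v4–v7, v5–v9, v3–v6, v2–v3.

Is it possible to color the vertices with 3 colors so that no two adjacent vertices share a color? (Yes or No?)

v2, v3, v6, v8 form a clique, so at least 4 colors are needed.
So 3 colors are not enough.

No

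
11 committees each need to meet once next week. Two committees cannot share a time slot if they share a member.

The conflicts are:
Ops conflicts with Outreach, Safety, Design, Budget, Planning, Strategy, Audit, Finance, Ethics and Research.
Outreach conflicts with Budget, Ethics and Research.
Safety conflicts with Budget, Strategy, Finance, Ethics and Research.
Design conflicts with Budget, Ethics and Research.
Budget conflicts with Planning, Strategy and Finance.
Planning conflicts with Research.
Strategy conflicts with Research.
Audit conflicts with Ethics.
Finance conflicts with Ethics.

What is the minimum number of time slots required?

4

Ops, Safety, Strategy, Research pairwise conflict, so at least 4 time slots are needed.
Using 4 time slots: Ops=1, Outreach=3, Safety=3, Design=3, Budget=2, Planning=3, Strategy=4, Audit=3, Finance=4, Ethics=2, Research=2. Every pair that conflicts lands in different time slots.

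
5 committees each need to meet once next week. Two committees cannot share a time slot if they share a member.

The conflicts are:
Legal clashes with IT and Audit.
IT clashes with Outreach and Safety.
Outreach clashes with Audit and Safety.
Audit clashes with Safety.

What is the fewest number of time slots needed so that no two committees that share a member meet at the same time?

3

IT, Outreach, Safety are mutually in conflict, so at least 3 time slots are needed.
Using 3 time slots: Legal=1, IT=2, Outreach=1, Audit=2, Safety=3. Each listed conflict is separated.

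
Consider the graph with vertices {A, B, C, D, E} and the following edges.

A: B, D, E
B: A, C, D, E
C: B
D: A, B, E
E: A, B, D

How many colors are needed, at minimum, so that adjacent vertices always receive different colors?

4

A, B, D, E form a clique, so at least 4 colors are needed.
4 colors suffice: A=yellow, B=red, C=blue, D=blue, E=green. Every edge joins two different colors.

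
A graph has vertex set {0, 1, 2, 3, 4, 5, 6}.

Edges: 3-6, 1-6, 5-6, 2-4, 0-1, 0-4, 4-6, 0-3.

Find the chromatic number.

5 and 6 are adjacent, so at least 2 colors are needed.
2 colors suffice: color red → {0, 2, 6}; color blue → {1, 3, 4, 5}. Each edge has distinct colors on its endpoints.

2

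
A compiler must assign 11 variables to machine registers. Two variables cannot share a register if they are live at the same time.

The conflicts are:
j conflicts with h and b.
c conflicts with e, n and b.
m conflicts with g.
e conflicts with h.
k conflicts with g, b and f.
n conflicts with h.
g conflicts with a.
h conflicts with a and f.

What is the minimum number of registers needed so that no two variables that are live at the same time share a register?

The cycle j-h-e-c-b-j has odd length 5, so it cannot be 2-colored; at least 3 registers are needed.
3 registers suffice: register 1 → {c, g, h}; register 2 → {m, e, n, b, a, f}; register 3 → {j, k}. No two conflicting variables share a register.

3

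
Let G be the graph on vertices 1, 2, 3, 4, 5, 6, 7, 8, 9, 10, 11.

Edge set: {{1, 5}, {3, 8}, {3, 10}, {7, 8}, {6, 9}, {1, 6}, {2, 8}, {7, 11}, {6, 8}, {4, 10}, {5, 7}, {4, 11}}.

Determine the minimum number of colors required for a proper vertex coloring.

3

The cycle 5-1-6-8-7-5 has odd length 5, so it cannot be 2-colored; at least 3 colors are needed.
One proper 3-coloring: 1=green, 2=blue, 3=blue, 4=blue, 5=red, 6=blue, 7=blue, 8=red, 9=red, 10=red, 11=red. Each edge has distinct colors on its endpoints.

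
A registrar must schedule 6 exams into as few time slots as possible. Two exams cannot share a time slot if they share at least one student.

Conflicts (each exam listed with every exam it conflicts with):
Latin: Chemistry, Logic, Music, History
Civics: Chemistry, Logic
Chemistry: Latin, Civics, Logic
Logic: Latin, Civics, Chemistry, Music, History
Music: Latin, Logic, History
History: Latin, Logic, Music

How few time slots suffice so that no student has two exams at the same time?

Latin, Logic, Music, History pairwise conflict, so at least 4 time slots are needed.
Using 4 time slots: Latin=2, Civics=2, Chemistry=3, Logic=1, Music=4, History=3. No two conflicting exams share a time slot.

4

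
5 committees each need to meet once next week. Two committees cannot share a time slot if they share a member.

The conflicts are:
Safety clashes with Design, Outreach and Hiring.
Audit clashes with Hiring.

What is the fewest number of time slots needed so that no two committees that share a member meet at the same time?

Safety and Outreach conflict, so at least 2 time slots are needed.
2 time slots suffice: Safety=1, Audit=1, Design=2, Outreach=2, Hiring=2. Every pair that conflicts lands in different time slots.

2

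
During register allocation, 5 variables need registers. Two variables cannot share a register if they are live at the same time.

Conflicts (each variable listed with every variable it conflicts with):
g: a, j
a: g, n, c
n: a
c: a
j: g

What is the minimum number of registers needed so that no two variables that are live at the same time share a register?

a and c conflict, so at least 2 registers are needed.
A valid assignment using 2 registers: g=2, a=1, n=2, c=2, j=1. No two conflicting variables share a register.

2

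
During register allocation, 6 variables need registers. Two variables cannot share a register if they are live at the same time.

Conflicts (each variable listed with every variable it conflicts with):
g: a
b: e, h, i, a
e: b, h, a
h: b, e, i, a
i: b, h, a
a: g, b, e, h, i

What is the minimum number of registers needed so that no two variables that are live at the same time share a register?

b, e, h, a all conflict with each other, so at least 4 registers are needed.
A valid assignment using 4 registers: g=2, b=3, e=4, h=2, i=4, a=1. Each listed conflict is separated.

4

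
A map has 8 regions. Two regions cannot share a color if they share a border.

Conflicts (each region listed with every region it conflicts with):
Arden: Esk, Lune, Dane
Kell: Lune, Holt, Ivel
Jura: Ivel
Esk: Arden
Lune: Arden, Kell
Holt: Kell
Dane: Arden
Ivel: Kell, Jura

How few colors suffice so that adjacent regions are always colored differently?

2

Arden and Dane conflict, so at least 2 colors are needed.
2 colors suffice: Arden=1, Kell=1, Jura=1, Esk=2, Lune=2, Holt=2, Dane=2, Ivel=2. Each listed conflict is separated.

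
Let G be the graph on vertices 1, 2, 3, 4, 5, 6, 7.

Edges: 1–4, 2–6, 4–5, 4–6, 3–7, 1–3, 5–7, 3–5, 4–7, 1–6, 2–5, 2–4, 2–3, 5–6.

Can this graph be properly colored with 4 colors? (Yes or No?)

The chromatic number is 4. 2, 4, 5, 6 are mutually adjacent (a clique of size 4), so at least 4 colors are needed.
4 colors suffice: color a → {3, 4}; color b → {1, 5}; color c → {2, 7}; color d → {6}.
That is already a proper 4-coloring.

Yes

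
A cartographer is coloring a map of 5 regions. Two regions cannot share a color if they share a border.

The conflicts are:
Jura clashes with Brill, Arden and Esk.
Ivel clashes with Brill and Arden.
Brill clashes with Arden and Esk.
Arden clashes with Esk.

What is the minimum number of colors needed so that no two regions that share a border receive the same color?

Jura, Brill, Arden, Esk pairwise conflict, so at least 4 colors are needed.
4 colors suffice: Jura=3, Ivel=3, Brill=1, Arden=2, Esk=4. Each listed conflict is separated.

4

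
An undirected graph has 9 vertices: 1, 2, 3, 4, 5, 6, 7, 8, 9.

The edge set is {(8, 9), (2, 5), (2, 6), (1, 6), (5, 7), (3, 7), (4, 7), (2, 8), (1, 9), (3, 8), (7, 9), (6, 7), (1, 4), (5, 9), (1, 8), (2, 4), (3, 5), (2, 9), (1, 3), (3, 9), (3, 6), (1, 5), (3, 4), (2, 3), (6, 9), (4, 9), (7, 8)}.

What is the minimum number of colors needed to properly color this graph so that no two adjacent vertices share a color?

2, 3, 6, 9 are pairwise adjacent (a clique of size 4), so at least 4 colors are needed.
4 colors suffice: color red → {9}; color blue → {3}; color green → {1, 2, 7}; color yellow → {4, 5, 6, 8}. Every edge joins two different colors.

4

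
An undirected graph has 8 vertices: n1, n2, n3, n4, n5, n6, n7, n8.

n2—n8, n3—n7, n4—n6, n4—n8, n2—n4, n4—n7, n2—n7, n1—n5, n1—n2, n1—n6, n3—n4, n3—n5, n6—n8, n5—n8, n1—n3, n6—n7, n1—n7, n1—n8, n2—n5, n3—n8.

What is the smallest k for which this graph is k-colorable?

n1, n3, n5, n8 form a clique, so at least 4 colors are needed.
4 colors suffice: color R → {n7, n8}; color B → {n1, n4}; color G → {n2, n3, n6}; color Y → {n5}. No two adjacent vertices share a color.

4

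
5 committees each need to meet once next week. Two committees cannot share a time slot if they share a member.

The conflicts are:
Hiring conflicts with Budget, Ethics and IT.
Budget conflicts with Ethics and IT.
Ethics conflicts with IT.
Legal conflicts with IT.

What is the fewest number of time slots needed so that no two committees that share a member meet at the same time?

4

Hiring, Budget, Ethics, IT are mutually in conflict, so at least 4 time slots are needed.
Using 4 time slots: Hiring=4, Budget=2, Ethics=3, Legal=2, IT=1. Each listed conflict is separated.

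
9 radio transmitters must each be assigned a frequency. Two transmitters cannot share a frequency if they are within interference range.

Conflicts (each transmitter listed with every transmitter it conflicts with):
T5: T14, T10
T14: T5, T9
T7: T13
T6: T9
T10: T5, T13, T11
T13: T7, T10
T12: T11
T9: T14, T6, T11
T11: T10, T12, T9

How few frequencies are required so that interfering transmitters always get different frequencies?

The cycle T14-T9-T11-T10-T5-T14 has odd length 5, so it cannot be 2-colored; at least 3 frequencies are needed.
Using 3 frequencies: T5=3, T14=1, T7=2, T6=1, T10=2, T13=1, T12=2, T9=2, T11=1. Each listed conflict is separated.

3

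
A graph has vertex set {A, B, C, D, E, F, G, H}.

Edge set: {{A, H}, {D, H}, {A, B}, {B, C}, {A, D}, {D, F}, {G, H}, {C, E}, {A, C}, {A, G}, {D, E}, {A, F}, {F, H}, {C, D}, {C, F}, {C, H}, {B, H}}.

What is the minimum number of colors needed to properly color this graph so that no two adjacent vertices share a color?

A, C, D, F, H form a clique, so at least 5 colors are needed.
One proper 5-coloring: A=1, B=4, C=2, D=4, E=1, F=5, G=2, H=3. Each edge has distinct colors on its endpoints.

5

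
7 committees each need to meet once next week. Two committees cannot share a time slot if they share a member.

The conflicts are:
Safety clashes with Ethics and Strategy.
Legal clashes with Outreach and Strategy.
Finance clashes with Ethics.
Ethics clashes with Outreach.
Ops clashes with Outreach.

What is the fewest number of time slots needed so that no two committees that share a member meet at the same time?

The cycle Outreach-Ethics-Safety-Strategy-Legal-Outreach has odd length 5, so it cannot be 2-colored; at least 3 time slots are needed.
Using 3 time slots: Safety=2, Legal=1, Finance=2, Ethics=1, Ops=1, Outreach=2, Strategy=3. Each listed conflict is separated.

3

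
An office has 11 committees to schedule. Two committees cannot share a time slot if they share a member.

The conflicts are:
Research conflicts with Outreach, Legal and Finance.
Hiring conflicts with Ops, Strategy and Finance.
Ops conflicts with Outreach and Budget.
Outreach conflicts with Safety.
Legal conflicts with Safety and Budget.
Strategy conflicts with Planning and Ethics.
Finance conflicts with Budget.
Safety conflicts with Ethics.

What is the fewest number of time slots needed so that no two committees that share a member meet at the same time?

The cycle Outreach-Ops-Hiring-Finance-Research-Outreach has odd length 5, so it cannot be 2-colored; at least 3 time slots are needed.
A valid assignment using 3 time slots: Research=1, Hiring=2, Ops=3, Outreach=2, Legal=2, Strategy=1, Finance=3, Planning=2, Safety=1, Budget=1, Ethics=2. Each listed conflict is separated.

3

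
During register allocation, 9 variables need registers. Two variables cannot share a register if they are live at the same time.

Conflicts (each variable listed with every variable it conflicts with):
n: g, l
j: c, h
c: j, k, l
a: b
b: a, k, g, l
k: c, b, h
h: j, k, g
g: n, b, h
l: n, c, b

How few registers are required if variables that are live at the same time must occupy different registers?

k and h conflict, so at least 2 registers are needed.
2 registers suffice: n=1, j=2, c=1, a=2, b=1, k=2, h=1, g=2, l=2. No two conflicting variables share a register.

2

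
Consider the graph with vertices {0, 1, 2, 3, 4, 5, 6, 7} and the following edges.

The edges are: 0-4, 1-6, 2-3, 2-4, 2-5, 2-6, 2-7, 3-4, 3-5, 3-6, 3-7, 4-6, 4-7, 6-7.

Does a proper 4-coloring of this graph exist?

No

2, 3, 4, 6, 7 are pairwise adjacent (a clique of size 5), so at least 5 colors are needed.
So 4 colors are not enough.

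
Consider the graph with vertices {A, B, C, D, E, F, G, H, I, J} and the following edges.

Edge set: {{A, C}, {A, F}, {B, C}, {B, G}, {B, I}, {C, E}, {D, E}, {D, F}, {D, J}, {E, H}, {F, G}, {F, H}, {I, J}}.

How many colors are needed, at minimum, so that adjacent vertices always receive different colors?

3

The cycle C-B-G-F-A-C has odd length 5, so it cannot be 2-colored; at least 3 colors are needed.
3 colors suffice: color 1 → {B, E, F, J}; color 2 → {C, D, G, H, I}; color 3 → {A}. No two adjacent vertices share a color.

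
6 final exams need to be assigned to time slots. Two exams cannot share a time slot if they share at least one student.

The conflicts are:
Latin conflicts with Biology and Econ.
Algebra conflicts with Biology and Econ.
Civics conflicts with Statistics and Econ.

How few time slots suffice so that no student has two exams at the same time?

Latin and Biology conflict, so at least 2 time slots are needed.
Using 2 time slots: Latin=2, Algebra=2, Civics=2, Statistics=1, Biology=1, Econ=1. Each listed conflict is separated.

2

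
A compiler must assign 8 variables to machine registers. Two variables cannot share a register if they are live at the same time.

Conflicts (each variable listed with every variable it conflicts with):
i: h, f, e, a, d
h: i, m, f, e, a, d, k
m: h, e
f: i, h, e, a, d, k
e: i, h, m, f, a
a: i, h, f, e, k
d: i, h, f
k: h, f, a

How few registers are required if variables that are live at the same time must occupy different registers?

i, h, f, e, a are mutually in conflict, so at least 5 registers are needed.
Using 5 registers: i=4, h=1, m=2, f=2, e=3, a=5, d=3, k=3. Each listed conflict is separated.

5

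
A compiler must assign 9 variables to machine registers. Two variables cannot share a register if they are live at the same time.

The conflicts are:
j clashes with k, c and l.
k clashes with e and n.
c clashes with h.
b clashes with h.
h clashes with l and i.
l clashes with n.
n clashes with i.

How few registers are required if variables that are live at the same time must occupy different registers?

b and h conflict, so at least 2 registers are needed.
2 registers suffice: register 1 → {j, h, e, n}; register 2 → {k, c, b, l, i}. Each listed conflict is separated.

2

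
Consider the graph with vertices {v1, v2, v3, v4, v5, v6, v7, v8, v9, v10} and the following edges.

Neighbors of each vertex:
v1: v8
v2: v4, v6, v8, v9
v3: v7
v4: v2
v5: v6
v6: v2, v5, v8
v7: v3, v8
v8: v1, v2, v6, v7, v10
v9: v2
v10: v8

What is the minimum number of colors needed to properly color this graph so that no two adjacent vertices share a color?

v2, v6, v8 are mutually adjacent, so at least 3 colors are needed.
One proper 3-coloring: v1=blue, v2=blue, v3=red, v4=red, v5=red, v6=green, v7=blue, v8=red, v9=red, v10=blue. Each edge has distinct colors on its endpoints.

3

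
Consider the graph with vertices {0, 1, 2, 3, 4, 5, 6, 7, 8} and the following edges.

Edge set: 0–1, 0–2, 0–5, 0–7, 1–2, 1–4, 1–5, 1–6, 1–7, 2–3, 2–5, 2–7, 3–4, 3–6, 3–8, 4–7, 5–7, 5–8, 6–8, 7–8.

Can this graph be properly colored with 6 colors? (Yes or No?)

The chromatic number is 5. 0, 1, 2, 5, 7 are mutually adjacent (a clique of size 5), so at least 5 colors are needed.
5 colors suffice: color red → {1, 8}; color blue → {3, 7}; color green → {2, 4, 6}; color yellow → {5}; color purple → {0}.
Since 6 ≥ 5, a proper 6-coloring certainly exists.

Yes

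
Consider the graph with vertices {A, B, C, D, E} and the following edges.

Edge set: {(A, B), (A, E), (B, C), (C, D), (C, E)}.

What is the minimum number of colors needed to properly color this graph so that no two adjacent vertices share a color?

C and E are adjacent, so at least 2 colors are needed.
A valid assignment using 2 colors: A=red, B=blue, C=red, D=blue, E=blue. Each edge has distinct colors on its endpoints.

2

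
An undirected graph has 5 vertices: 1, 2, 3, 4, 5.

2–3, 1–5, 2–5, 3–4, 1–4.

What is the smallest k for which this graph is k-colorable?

3

The cycle 5-2-3-4-1-5 has odd length 5, so it cannot be 2-colored; at least 3 colors are needed.
3 colors suffice: color red → {1, 3}; color blue → {4, 5}; color green → {2}. Every edge joins two different colors.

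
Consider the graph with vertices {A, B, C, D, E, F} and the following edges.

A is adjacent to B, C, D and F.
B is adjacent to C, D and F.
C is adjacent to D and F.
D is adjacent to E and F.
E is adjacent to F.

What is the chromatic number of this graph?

A, B, C, D, F are pairwise adjacent (a clique of size 5), so at least 5 colors are needed.
5 colors suffice: A=purple, B=yellow, C=green, D=blue, E=green, F=red. No two adjacent vertices share a color.

5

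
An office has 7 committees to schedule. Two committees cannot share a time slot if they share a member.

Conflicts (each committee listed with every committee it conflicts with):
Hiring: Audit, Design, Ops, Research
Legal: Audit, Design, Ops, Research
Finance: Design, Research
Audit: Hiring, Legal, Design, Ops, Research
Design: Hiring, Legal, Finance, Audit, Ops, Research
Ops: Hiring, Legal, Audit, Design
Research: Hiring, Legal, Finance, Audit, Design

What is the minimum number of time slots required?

4

Hiring, Audit, Design, Ops are mutually in conflict, so at least 4 time slots are needed.
4 time slots suffice: time slot 1 → {Design}; time slot 2 → {Finance, Audit}; time slot 3 → {Ops, Research}; time slot 4 → {Hiring, Legal}. Every pair that conflicts lands in different time slots.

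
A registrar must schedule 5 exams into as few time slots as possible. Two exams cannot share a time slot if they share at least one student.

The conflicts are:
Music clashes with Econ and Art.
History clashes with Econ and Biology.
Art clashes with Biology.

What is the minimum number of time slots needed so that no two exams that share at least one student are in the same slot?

The cycle Music-Art-Biology-History-Econ-Music has odd length 5, so it cannot be 2-colored; at least 3 time slots are needed.
3 time slots suffice: Music=1, History=2, Econ=3, Art=2, Biology=1. Every pair that conflicts lands in different time slots.

3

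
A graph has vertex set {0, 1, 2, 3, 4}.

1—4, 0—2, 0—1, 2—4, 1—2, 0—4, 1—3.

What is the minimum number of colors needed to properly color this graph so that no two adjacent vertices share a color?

0, 1, 2, 4 are mutually adjacent (a clique of size 4), so at least 4 colors are needed.
4 colors suffice: color a → {1}; color b → {0, 3}; color c → {4}; color d → {2}. Every edge joins two different colors.

4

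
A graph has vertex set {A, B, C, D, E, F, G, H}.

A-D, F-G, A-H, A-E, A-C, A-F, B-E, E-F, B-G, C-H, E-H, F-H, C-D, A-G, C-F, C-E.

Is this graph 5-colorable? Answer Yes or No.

Yes

The chromatic number is 5. A, C, E, F, H are mutually adjacent (a clique of size 5), so at least 5 colors are needed.
5 colors suffice: A=1, B=1, C=2, D=3, E=4, F=3, G=2, H=5.
That is already a proper 5-coloring.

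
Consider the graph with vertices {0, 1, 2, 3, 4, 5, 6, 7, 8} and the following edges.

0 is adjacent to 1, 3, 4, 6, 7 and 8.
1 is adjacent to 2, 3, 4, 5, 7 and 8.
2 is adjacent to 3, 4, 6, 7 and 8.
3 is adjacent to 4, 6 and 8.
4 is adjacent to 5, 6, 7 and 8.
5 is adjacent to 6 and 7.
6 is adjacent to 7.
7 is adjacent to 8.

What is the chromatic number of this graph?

1, 2, 4, 7, 8 are pairwise adjacent (a clique of size 5), so at least 5 colors are needed.
5 colors suffice: color red → {4}; color blue → {3, 7}; color green → {1, 6}; color yellow → {5, 8}; color purple → {0, 2}. No two adjacent vertices share a color.

5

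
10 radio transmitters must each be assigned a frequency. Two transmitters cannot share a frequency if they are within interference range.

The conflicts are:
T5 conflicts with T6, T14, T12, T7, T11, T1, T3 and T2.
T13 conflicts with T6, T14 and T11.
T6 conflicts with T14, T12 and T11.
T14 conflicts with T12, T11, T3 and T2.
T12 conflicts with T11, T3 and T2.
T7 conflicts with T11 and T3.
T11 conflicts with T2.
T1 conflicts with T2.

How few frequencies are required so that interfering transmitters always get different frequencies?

5

T5, T14, T12, T11, T2 pairwise conflict, so at least 5 frequencies are needed.
5 frequencies suffice: T5=1, T13=1, T6=5, T14=2, T12=4, T7=2, T11=3, T1=2, T3=3, T2=5. Each listed conflict is separated.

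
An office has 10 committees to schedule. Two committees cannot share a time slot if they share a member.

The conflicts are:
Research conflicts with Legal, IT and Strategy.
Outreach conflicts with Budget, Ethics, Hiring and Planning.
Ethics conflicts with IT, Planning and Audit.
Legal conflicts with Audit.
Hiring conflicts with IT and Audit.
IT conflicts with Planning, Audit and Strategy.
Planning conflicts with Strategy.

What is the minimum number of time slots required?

Outreach, Ethics, Planning are mutually in conflict, so at least 3 time slots are needed.
Using 3 time slots: Research=3, Outreach=1, Budget=2, Ethics=2, Legal=1, Hiring=2, IT=1, Planning=3, Audit=3, Strategy=2. Every pair that conflicts lands in different time slots.

3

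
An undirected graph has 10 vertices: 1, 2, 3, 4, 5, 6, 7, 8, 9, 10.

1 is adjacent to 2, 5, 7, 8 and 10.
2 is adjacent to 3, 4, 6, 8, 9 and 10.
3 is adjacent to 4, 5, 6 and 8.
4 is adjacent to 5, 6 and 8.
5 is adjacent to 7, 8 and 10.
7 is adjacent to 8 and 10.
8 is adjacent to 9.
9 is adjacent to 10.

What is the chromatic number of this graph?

1, 5, 7, 10 are pairwise adjacent (a clique of size 4), so at least 4 colors are needed.
One proper 4-coloring: 1=c, 2=b, 3=d, 4=c, 5=b, 6=a, 7=d, 8=a, 9=c, 10=a. No two adjacent vertices share a color.

4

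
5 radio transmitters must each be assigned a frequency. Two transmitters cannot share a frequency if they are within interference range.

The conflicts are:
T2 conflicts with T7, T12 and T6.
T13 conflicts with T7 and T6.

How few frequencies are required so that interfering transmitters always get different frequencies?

T2 and T7 conflict, so at least 2 frequencies are needed.
Using 2 frequencies: T2=1, T13=1, T7=2, T12=2, T6=2. Each listed conflict is separated.

2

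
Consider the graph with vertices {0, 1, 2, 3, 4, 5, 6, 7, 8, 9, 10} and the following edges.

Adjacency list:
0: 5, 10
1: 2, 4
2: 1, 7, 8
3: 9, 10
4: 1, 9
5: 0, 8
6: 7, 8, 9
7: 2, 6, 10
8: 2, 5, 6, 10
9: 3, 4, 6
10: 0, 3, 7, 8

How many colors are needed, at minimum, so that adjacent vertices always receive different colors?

The cycle 3-9-6-7-10-3 has odd length 5, so it cannot be 2-colored; at least 3 colors are needed.
3 colors suffice: color red → {2, 4, 5, 6, 10}; color blue → {0, 1, 7, 8, 9}; color green → {3}. No two adjacent vertices share a color.

3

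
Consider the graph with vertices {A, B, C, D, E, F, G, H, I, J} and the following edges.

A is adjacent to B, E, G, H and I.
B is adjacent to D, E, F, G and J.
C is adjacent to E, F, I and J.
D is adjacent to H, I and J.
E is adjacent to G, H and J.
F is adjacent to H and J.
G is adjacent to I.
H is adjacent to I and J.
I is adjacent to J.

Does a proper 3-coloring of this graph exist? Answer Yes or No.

No

D, H, I, J are mutually adjacent (a clique of size 4), so at least 4 colors are needed.
So 3 colors are not enough.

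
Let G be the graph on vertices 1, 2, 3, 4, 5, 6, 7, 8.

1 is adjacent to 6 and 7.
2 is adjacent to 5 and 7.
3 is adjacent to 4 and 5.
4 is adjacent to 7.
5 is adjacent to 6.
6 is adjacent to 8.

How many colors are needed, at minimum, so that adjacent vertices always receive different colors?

3

The cycle 7-1-6-5-2-7 has odd length 5, so it cannot be 2-colored; at least 3 colors are needed.
A valid assignment using 3 colors: 1=b, 2=c, 3=a, 4=b, 5=b, 6=a, 7=a, 8=b. Every edge joins two different colors.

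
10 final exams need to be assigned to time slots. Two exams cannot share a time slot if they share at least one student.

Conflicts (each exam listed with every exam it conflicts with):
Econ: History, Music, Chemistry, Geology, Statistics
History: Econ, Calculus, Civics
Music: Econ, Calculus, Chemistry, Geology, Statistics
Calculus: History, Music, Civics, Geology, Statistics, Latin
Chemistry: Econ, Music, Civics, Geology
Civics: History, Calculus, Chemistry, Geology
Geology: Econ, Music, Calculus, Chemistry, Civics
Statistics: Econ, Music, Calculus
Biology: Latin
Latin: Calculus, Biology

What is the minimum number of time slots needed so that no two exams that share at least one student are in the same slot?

4

Econ, Music, Chemistry, Geology pairwise conflict, so at least 4 time slots are needed.
4 time slots suffice: time slot 1 → {Econ, Calculus, Biology}; time slot 2 → {History, Geology, Statistics, Latin}; time slot 3 → {Music, Civics}; time slot 4 → {Chemistry}. Every pair that conflicts lands in different time slots.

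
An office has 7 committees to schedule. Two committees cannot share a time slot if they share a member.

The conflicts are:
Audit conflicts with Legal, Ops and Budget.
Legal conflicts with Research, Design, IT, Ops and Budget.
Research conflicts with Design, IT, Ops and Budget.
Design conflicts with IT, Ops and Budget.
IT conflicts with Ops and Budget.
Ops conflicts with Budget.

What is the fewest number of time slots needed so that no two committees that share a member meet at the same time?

6

Legal, Research, Design, IT, Ops, Budget all conflict with each other, so at least 6 time slots are needed.
Using 6 time slots: Audit=4, Legal=2, Research=4, Design=6, IT=5, Ops=1, Budget=3. Every pair that conflicts lands in different time slots.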